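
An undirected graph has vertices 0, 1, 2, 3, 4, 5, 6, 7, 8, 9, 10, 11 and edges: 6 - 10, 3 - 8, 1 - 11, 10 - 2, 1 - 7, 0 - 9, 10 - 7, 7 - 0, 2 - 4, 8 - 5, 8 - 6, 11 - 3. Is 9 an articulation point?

No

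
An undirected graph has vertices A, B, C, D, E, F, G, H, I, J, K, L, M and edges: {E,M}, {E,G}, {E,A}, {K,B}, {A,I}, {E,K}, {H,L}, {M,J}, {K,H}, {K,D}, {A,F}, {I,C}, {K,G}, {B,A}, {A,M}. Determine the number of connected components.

Starting from A we can reach A, B, C, D, E, F, G, H, I, J, K, L, M. That is one component of size 13.
Total: 1 component.

1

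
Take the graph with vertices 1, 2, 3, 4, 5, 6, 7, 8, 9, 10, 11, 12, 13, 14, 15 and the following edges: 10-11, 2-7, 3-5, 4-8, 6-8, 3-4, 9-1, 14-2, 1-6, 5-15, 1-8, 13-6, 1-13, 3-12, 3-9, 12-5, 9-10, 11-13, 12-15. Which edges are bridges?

14-2, 2-7

The edges on the cycle 3-12-15-5-3 are not bridges since each lies on that cycle.
But removing 2-7 disconnects 2 from 7; removing 14-2 disconnects 14 from 2 — these are bridges.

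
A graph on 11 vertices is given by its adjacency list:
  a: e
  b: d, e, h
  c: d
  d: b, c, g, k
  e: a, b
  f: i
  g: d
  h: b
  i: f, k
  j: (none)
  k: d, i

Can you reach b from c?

Yes

From c we can reach a, b, c, d, e, f, g, h, i, k, which includes b.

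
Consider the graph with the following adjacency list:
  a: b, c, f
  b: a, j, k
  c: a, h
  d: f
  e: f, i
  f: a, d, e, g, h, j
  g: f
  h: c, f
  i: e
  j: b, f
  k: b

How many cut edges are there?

The edges on the cycle f-j-b-a-f are not bridges since each lies on that cycle.
But removing k-b disconnects k from b; removing f-d disconnects f from d; removing g-f disconnects g from f; removing e-f disconnects e from f — these are bridges.
In total 5 edges are bridges.

5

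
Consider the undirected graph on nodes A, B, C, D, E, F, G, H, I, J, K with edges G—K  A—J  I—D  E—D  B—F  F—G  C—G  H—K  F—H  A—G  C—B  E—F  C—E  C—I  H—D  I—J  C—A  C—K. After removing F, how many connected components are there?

1

With F gone, the remaining components are: {A, B, C, D, E, G, H, I, J, K}.
That is 1 component.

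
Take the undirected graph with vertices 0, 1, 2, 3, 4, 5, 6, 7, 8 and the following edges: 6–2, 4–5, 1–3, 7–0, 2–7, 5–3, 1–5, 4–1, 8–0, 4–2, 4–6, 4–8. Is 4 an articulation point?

Yes

Deleting 4 raises the number of components from 1 to 2, so 4 is a cut vertex.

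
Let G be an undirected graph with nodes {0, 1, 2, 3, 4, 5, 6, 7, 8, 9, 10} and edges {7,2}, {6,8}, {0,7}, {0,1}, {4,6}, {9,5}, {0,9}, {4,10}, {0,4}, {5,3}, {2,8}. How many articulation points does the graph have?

Removing 0 increases the component count from 1 to 3, so 0 is a cut vertex.
Removing 4 increases the component count from 1 to 2, so 4 is a cut vertex.
Removing 5 increases the component count from 1 to 2, so 5 is a cut vertex.
Likewise 9 is a cut vertex.
By contrast removing 8 leaves 1 component; it is not a cut vertex. No other vertex is a cut vertex either.

4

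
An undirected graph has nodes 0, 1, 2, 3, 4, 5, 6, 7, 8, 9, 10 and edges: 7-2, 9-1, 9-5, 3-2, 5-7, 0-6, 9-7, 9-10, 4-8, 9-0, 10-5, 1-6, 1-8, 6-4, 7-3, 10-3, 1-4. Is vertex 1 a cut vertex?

Deleting 1 leaves 1 component (was 1) (its neighbors 4, 6, 8, 9 remain connected to each other), so 1 is not a cut vertex.

No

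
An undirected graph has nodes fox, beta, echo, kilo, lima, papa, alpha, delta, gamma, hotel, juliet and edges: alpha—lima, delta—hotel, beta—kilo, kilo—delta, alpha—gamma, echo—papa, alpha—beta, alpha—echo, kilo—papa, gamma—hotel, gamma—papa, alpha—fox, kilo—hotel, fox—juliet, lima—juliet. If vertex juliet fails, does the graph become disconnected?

No

Deleting juliet leaves 1 component (was 1) (its neighbors fox, lima remain connected to each other), so juliet is not a cut vertex.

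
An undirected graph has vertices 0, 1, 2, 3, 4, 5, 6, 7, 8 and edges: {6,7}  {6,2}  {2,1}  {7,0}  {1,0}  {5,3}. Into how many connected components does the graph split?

8 is isolated — a component by itself.
4 is isolated — a component by itself.
Starting from 3 we can reach 3, 5. That is one component of size 2.
Starting from 0 we can reach 0, 1, 2, 6, 7. That is one component of size 5.
Total: 4 components.

4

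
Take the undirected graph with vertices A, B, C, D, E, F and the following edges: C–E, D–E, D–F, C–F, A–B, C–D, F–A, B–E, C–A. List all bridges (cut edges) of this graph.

The edges on the cycle C-D-F-A-C are not bridges since each lies on that cycle.
Every edge lies on some cycle, so there are no bridges.

none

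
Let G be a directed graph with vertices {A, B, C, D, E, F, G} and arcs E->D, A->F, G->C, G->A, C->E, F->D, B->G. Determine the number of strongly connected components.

7

{A} is an SCC by itself.
{G} is an SCC by itself.
{F} is an SCC by itself.
{E} is an SCC by itself.
{B} is an SCC by itself.
(and 2 more singleton SCCs)
That gives 7 strongly connected components.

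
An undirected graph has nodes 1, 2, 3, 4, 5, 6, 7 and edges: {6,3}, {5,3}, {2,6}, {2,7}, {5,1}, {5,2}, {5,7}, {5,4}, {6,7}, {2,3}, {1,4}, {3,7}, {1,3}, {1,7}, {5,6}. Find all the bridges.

none

The edges on the cycle 5-2-7-3-1-5 are not bridges since each lies on that cycle.
Every edge lies on some cycle, so there are no bridges.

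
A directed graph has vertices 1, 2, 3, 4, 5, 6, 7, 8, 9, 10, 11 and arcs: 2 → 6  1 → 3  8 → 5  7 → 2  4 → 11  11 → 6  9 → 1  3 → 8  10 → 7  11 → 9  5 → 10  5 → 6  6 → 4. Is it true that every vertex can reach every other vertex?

Yes

From 6 we can reach every vertex (1, 2, 3, 4, 5, 6, 7, 8, 9, 10, 11), and every vertex can reach 6 (1, 2, 3, 4, 5, 6, 7, 8, 9, 10, 11). So the whole graph is one strongly connected component.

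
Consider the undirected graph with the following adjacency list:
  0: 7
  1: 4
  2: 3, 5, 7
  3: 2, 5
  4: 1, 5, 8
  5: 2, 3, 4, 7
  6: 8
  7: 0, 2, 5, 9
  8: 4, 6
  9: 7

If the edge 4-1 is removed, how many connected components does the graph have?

Before removal there is 1 component.
4-1 is a bridge — removing it separates 4's side from 1's side.
After removal: 2 components.

2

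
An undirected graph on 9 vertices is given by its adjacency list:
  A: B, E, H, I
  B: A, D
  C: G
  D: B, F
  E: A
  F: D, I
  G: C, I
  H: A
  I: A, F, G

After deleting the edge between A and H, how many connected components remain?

Before removal there is 1 component.
A-H is a bridge — removing it separates A's side from H's side.
After removal: 2 components.

2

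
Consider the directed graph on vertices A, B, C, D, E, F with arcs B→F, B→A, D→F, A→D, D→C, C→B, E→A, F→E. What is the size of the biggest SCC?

6

{A, B, C, D, E, F} are all mutually reachable — one SCC of size 6.
The largest has 6 vertices.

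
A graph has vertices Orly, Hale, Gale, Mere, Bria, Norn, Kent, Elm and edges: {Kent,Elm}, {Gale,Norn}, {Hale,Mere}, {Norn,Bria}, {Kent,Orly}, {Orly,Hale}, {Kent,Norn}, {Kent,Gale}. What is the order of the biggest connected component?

Starting from Elm we can reach Elm, Bria, Gale, Hale, Kent, Mere, Norn, Orly. That is one component of size 8.
The largest has 8 vertices.

8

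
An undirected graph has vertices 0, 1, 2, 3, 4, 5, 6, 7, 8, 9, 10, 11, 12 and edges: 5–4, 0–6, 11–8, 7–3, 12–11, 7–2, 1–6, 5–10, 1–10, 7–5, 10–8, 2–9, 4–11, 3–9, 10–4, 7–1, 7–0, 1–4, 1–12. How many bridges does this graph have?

The edges on the cycle 7-3-9-2-7 are not bridges since each lies on that cycle.
Every edge lies on some cycle, so there are no bridges.

0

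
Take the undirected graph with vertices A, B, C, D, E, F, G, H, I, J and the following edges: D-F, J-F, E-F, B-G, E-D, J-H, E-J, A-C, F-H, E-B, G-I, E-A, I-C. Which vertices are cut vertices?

Removing E increases the component count from 1 to 2, so E is a cut vertex.
By contrast removing C leaves 1 component; it is not a cut vertex. No other vertex is a cut vertex either.

E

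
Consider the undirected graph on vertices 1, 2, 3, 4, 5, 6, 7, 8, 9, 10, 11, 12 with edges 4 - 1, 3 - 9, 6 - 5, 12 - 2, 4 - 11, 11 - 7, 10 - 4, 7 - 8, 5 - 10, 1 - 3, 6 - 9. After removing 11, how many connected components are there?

3

With 11 gone, the remaining components are: {2, 12}; {7, 8}; {1, 3, 4, 5, 6, 9, 10}.
That is 3 components.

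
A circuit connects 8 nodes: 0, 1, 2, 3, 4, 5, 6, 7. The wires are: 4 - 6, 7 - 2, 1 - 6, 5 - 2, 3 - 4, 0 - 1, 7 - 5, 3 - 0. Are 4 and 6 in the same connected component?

Yes

From 4 we can reach 0, 1, 3, 4, 6, which includes 6.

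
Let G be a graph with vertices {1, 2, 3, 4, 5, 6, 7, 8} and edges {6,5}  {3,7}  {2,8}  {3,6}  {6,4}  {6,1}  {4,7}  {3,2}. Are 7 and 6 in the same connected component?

From 7 we can reach 1, 2, 3, 4, 5, 6, 7, 8, which includes 6.

Yes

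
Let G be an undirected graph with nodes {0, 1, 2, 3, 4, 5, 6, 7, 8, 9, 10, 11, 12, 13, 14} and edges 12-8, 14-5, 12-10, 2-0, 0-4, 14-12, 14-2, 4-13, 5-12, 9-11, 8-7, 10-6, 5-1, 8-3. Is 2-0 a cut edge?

Removing 2-0 leaves no path between 2 and 0: the component count goes from 2 to 3. So it is a bridge.

Yes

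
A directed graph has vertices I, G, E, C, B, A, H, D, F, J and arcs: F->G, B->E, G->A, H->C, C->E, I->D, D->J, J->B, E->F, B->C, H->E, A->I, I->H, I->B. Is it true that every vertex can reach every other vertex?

Yes

From I we can reach every vertex (A, B, C, D, E, F, G, H, I, J), and every vertex can reach I (A, B, C, D, E, F, G, H, I, J). So the whole graph is one strongly connected component.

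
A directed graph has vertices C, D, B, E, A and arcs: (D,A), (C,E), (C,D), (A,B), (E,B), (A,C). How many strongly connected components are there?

3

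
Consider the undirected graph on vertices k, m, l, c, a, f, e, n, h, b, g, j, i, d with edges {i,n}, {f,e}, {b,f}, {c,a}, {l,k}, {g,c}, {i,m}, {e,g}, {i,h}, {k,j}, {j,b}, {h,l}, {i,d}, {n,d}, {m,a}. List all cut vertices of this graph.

i

Removing i increases the component count from 1 to 2, so i is a cut vertex.
By contrast removing n leaves 1 component; it is not a cut vertex. No other vertex is a cut vertex either.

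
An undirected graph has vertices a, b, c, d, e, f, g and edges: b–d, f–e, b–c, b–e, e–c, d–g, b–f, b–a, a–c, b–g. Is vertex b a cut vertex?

Deleting b raises the number of components from 1 to 2, so b is a cut vertex.

Yes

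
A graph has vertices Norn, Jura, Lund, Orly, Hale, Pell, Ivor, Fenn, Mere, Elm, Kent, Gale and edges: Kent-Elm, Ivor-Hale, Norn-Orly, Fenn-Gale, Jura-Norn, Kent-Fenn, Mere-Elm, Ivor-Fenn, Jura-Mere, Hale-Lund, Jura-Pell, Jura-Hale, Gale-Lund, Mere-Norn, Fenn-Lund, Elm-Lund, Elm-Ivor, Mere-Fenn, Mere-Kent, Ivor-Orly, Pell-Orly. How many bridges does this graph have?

The edges on the cycle Jura-Mere-Norn-Orly-Pell-Jura are not bridges since each lies on that cycle.
Every edge lies on some cycle, so there are no bridges.

0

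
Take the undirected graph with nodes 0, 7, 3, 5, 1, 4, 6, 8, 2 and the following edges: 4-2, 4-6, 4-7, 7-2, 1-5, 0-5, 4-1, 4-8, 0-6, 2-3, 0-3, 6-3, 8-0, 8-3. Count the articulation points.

0

Removing 3, for instance, still leaves 1 component. No single vertex removal increases the component count — the graph has no articulation points.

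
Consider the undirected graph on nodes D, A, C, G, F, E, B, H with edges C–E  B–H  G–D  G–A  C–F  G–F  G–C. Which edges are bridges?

A-G, B-H, C-E, D-G

The edges on the cycle G-C-F-G are not bridges since each lies on that cycle.
But removing B–H disconnects B from H; removing C–E disconnects C from E; removing G–D disconnects G from D; removing G–A disconnects G from A — these are bridges.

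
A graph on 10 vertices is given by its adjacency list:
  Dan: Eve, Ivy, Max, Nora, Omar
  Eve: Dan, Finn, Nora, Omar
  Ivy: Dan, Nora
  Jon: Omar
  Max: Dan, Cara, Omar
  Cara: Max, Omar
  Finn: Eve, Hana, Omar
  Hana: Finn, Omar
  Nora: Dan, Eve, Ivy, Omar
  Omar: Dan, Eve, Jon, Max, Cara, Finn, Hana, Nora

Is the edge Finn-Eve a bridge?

After removing Finn-Eve, the path Finn-Omar-Eve still connects them, so the edge is not a bridge.

No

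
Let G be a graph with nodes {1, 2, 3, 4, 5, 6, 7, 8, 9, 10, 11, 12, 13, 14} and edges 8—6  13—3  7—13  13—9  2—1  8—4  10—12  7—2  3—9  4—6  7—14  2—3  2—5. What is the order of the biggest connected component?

11 is isolated — a component by itself.
Starting from 10 we can reach 10, 12. That is one component of size 2.
Starting from 4 we can reach 4, 6, 8. That is one component of size 3.
Starting from 1 we can reach 1, 2, 3, 5, 7, 9, 13, 14. That is one component of size 8.
The largest has 8 vertices.

8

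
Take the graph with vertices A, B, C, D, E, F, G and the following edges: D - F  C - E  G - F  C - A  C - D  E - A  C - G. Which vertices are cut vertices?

Removing C increases the component count from 2 to 3, so C is a cut vertex.
By contrast removing G leaves 2 components; it is not a cut vertex. No other vertex is a cut vertex either.

C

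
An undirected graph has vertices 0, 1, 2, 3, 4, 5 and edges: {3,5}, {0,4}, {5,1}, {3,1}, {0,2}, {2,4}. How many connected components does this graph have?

Starting from 0 we can reach 0, 2, 4. That is one component of size 3.
Starting from 1 we can reach 1, 3, 5. That is one component of size 3.
Total: 2 components.

2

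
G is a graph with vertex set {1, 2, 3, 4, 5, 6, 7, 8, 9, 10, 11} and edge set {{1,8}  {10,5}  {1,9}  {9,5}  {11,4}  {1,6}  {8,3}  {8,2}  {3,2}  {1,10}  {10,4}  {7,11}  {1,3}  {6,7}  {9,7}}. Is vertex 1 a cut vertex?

Yes

Deleting 1 raises the number of components from 1 to 2, so 1 is a cut vertex.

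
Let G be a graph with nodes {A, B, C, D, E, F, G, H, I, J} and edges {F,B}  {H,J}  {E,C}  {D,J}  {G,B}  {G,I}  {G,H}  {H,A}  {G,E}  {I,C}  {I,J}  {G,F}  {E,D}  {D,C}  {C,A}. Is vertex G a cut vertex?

Deleting G raises the number of components from 1 to 2, so G is a cut vertex.

Yes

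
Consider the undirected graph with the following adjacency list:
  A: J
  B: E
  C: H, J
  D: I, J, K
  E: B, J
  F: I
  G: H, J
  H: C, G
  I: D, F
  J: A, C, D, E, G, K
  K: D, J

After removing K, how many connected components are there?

With K gone, the remaining components are: {A, B, C, D, E, F, G, H, I, J}.
That is 1 component.

1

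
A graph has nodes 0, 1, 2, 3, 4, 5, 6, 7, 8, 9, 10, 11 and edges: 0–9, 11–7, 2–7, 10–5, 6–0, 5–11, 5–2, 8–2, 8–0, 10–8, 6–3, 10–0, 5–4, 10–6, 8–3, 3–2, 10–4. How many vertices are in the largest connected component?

11

1 is isolated — a component by itself.
Starting from 0 we can reach 0, 2, 3, 4, 5, 6, 7, 8, 9, 10, 11. That is one component of size 11.
The largest has 11 vertices.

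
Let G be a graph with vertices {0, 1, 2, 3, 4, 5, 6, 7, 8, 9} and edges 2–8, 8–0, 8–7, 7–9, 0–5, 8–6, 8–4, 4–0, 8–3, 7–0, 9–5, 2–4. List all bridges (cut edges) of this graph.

The edges on the cycle 8-7-9-5-0-8 are not bridges since each lies on that cycle.
But removing 6–8 disconnects 6 from 8; removing 3–8 disconnects 3 from 8 — these are bridges.

3-8, 6-8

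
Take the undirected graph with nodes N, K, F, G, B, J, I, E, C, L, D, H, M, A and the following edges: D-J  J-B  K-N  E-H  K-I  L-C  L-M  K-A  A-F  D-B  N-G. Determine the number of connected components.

Starting from E we can reach E, H. That is one component of size 2.
Starting from B we can reach B, D, J. That is one component of size 3.
Starting from C we can reach C, L, M. That is one component of size 3.
Starting from A we can reach A, F, G, I, K, N. That is one component of size 6.
Total: 4 components.

4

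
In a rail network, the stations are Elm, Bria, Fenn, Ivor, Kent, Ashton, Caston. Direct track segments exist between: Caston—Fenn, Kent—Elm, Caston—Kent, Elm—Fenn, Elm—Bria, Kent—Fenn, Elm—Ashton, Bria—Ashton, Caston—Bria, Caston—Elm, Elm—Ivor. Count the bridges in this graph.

The edges on the cycle Caston-Kent-Fenn-Elm-Caston are not bridges since each lies on that cycle.
But removing Elm—Ivor disconnects Elm from Ivor — this is a bridge.

1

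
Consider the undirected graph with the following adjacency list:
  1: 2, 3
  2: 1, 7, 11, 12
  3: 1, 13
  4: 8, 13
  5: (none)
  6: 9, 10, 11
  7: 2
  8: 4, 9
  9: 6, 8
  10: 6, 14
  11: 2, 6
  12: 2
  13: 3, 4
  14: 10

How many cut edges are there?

4

The edges on the cycle 11-2-1-3-13-4-8-9-6-11 are not bridges since each lies on that cycle.
But removing 2-7 disconnects 2 from 7; removing 10-14 disconnects 10 from 14; removing 2-12 disconnects 2 from 12; removing 6-10 disconnects 6 from 10 — these are bridges.
That makes 4 bridges.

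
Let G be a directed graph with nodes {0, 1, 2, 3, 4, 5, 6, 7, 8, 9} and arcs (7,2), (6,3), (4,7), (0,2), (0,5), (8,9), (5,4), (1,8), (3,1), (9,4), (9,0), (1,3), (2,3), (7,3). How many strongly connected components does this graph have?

2

{0, 1, 2, 3, 4, 5, 7, 8, 9} are all mutually reachable — one SCC of size 9.
{6} is an SCC by itself.
That gives 2 strongly connected components.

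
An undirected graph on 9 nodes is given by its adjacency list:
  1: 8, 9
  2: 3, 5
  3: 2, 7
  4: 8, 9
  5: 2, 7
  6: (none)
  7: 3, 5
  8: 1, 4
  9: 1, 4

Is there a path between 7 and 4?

The component containing 7 is {2, 3, 5, 7}, and 4 is not in it.

No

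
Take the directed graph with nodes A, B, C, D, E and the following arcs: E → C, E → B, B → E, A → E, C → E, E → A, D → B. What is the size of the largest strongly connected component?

4

{A, B, C, E} are all mutually reachable — one SCC of size 4.
{D} is an SCC by itself.
The largest has 4 vertices.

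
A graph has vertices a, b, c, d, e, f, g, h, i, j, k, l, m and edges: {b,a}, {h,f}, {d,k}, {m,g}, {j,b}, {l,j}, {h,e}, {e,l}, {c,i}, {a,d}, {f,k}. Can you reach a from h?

From h we can reach a, b, d, e, f, h, j, k, l, which includes a.

Yes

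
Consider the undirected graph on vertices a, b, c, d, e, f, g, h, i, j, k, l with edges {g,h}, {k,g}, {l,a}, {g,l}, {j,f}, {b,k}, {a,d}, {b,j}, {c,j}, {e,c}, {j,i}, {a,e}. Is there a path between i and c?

Yes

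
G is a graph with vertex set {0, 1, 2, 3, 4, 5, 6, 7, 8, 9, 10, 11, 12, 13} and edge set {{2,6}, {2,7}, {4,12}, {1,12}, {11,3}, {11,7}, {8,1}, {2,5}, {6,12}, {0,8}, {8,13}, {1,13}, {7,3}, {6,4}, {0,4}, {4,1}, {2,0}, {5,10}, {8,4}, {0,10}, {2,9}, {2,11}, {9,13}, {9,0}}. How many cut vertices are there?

Removing 2 increases the component count from 1 to 2, so 2 is a cut vertex.
By contrast removing 3 leaves 1 component; it is not a cut vertex. No other vertex is a cut vertex either.

1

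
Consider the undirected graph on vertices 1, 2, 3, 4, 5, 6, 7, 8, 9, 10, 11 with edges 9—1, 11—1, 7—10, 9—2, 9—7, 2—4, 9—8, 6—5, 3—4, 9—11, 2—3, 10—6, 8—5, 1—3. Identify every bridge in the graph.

none

The edges on the cycle 9-11-1-9 are not bridges since each lies on that cycle.
Every edge lies on some cycle, so there are no bridges.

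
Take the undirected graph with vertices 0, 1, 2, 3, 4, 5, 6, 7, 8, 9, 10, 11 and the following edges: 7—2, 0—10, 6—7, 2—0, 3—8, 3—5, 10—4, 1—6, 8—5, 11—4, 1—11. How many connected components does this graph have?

9 is isolated — a component by itself.
Starting from 3 we can reach 3, 5, 8. That is one component of size 3.
Starting from 0 we can reach 0, 1, 2, 4, 6, 7, 10, 11. That is one component of size 8.
Total: 3 components.

3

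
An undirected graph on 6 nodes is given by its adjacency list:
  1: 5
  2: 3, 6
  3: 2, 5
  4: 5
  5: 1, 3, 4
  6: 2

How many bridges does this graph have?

removing 2-3 disconnects 2 from 3; removing 5-3 disconnects 5 from 3; removing 5-1 disconnects 5 from 1; removing 5-4 disconnects 5 from 4 — these are bridges.
In total 5 edges are bridges.

5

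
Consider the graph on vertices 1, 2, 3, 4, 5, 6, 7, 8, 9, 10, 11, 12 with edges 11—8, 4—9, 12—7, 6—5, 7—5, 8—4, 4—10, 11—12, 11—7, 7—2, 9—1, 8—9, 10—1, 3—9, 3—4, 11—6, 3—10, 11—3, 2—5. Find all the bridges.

none

The edges on the cycle 8-4-9-8 are not bridges since each lies on that cycle.
Every edge lies on some cycle, so there are no bridges.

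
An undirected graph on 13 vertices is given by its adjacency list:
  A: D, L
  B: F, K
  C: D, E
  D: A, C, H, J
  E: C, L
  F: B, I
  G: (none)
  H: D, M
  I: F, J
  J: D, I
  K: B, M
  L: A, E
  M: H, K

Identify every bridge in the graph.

none

The edges on the cycle D-H-M-K-B-F-I-J-D are not bridges since each lies on that cycle.
Every edge lies on some cycle, so there are no bridges.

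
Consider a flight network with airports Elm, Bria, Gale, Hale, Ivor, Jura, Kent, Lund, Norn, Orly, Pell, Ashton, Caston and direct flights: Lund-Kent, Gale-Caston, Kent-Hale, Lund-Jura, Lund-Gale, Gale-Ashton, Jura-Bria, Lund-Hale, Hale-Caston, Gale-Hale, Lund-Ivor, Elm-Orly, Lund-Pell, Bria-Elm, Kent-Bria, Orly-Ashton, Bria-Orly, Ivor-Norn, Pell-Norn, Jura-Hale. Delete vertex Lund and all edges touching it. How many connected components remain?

With Lund gone, the remaining components are: {Ivor, Norn, Pell}; {Elm, Bria, Gale, Hale, Jura, Kent, Orly, Ashton, Caston}.
That is 2 components.

2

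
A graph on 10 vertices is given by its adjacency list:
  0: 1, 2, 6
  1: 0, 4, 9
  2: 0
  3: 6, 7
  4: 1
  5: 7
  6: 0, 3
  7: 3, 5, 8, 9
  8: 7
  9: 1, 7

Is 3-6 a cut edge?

No

After removing 3-6, the path 3-7-9-1-0-6 still connects them, so the edge is not a bridge.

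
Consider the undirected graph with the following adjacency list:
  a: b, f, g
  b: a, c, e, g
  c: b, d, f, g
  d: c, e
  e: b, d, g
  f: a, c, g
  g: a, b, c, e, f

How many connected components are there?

Starting from a we can reach a, b, c, d, e, f, g. That is one component of size 7.
Total: 1 component.

1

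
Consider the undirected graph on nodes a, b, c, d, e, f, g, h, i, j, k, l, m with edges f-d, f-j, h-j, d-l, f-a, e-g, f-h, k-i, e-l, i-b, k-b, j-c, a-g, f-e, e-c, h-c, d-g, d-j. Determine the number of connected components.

3

m is isolated — a component by itself.
Starting from b we can reach b, i, k. That is one component of size 3.
Starting from a we can reach a, c, d, e, f, g, h, j, l. That is one component of size 9.
Total: 3 components.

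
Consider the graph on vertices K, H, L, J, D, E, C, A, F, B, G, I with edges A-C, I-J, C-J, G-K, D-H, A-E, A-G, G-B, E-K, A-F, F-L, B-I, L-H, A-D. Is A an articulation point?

Yes

Deleting A raises the number of components from 1 to 2, so A is a cut vertex.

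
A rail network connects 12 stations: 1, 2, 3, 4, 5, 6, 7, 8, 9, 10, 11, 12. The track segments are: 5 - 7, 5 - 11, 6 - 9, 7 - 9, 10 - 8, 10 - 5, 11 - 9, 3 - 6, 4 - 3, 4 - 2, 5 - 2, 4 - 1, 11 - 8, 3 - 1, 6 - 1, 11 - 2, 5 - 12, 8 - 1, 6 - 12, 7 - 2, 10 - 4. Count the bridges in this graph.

The edges on the cycle 5-11-2-7-5 are not bridges since each lies on that cycle.
Every edge lies on some cycle, so there are no bridges.

0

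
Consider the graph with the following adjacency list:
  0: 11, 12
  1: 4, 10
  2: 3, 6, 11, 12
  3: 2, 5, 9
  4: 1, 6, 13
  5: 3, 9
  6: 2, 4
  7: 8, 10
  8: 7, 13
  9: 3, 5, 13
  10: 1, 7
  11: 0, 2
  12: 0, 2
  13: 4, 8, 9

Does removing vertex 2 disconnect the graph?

Deleting 2 raises the number of components from 1 to 2, so 2 is a cut vertex.

Yes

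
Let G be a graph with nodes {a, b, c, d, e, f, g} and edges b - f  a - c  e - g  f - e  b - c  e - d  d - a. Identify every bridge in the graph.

e-g

The edges on the cycle b-f-e-d-a-c-b are not bridges since each lies on that cycle.
But removing e - g disconnects e from g — this is a bridge.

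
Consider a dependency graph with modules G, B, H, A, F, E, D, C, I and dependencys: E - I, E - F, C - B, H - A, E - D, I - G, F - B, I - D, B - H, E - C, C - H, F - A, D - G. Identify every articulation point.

Removing E increases the component count from 1 to 2, so E is a cut vertex.
By contrast removing I leaves 1 component; it is not a cut vertex. No other vertex is a cut vertex either.

E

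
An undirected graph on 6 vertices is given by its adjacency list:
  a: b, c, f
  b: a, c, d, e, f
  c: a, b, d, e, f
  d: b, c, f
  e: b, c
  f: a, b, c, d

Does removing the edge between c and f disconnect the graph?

No

After removing c-f, the path c-d-f still connects them, so the edge is not a bridge.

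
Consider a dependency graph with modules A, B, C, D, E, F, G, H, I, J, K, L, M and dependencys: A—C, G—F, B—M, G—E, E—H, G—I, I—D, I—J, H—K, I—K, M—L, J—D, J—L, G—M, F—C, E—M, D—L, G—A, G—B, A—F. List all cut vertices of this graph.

G

Removing G increases the component count from 1 to 2, so G is a cut vertex.
By contrast removing C leaves 1 component; it is not a cut vertex. No other vertex is a cut vertex either.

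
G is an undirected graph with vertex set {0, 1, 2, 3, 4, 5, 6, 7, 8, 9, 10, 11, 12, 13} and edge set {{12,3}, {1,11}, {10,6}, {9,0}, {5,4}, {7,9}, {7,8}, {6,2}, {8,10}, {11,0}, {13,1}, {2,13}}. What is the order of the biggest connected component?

10

Starting from 4 we can reach 4, 5. That is one component of size 2.
Starting from 3 we can reach 3, 12. That is one component of size 2.
Starting from 0 we can reach 0, 1, 2, 6, 7, 8, 9, 10, 11, 13. That is one component of size 10.
The largest has 10 vertices.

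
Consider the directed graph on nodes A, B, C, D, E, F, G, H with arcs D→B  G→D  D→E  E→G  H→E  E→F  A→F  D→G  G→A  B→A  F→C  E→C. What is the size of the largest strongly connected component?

3

{D, E, G} are all mutually reachable — one SCC of size 3.
{B} is an SCC by itself.
{C} is an SCC by itself.
{H} is an SCC by itself.
{F} is an SCC by itself.
(and 1 more singleton SCC)
The largest has 3 vertices.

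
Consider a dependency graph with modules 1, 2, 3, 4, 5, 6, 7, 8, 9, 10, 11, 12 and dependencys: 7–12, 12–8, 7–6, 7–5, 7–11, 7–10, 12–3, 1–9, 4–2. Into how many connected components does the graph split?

Starting from 2 we can reach 2, 4. That is one component of size 2.
Starting from 1 we can reach 1, 9. That is one component of size 2.
Starting from 3 we can reach 3, 5, 6, 7, 8, 10, 11, 12. That is one component of size 8.
Total: 3 components.

3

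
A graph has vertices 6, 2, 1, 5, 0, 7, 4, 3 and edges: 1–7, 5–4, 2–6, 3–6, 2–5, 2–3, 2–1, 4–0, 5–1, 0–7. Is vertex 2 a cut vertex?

Yes

Deleting 2 raises the number of components from 1 to 2, so 2 is a cut vertex.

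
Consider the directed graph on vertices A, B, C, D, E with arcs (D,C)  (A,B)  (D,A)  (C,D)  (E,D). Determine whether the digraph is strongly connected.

No

There is no directed path from D to E, so the graph is not strongly connected.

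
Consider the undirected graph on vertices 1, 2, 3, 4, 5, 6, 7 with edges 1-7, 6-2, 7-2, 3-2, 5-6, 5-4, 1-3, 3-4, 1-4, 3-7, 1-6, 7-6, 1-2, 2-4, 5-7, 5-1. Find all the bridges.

none

The edges on the cycle 1-3-4-2-1 are not bridges since each lies on that cycle.
Every edge lies on some cycle, so there are no bridges.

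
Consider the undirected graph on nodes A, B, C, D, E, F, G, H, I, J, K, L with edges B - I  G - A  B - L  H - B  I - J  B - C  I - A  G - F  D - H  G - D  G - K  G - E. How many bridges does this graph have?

6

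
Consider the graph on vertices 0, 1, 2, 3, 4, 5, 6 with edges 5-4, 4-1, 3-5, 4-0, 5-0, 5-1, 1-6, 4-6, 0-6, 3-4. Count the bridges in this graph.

The edges on the cycle 3-5-1-6-0-4-3 are not bridges since each lies on that cycle.
Every edge lies on some cycle, so there are no bridges.

0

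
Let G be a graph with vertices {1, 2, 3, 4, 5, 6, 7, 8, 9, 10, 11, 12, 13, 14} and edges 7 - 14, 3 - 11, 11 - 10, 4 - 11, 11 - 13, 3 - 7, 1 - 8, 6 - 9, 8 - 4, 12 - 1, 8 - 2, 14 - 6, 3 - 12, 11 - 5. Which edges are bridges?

The edges on the cycle 3-12-1-8-4-11-3 are not bridges since each lies on that cycle.
But removing 10 - 11 disconnects 10 from 11; removing 3 - 7 disconnects 3 from 7; removing 2 - 8 disconnects 2 from 8; removing 5 - 11 disconnects 5 from 11 — these are bridges.
In total 8 edges are bridges.

10-11, 11-13, 11-5, 14-6, 14-7, 2-8, 3-7, 6-9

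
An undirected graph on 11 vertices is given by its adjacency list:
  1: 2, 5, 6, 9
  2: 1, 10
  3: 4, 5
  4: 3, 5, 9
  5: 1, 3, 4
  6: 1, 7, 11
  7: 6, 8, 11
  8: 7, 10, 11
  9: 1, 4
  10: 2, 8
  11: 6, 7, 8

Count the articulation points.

1

Removing 1 increases the component count from 1 to 2, so 1 is a cut vertex.
By contrast removing 11 leaves 1 component; it is not a cut vertex. No other vertex is a cut vertex either.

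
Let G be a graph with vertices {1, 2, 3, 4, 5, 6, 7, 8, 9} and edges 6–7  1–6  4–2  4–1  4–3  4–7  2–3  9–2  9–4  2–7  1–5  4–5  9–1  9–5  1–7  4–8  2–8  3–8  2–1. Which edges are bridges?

The edges on the cycle 9-4-8-3-2-9 are not bridges since each lies on that cycle.
Every edge lies on some cycle, so there are no bridges.

none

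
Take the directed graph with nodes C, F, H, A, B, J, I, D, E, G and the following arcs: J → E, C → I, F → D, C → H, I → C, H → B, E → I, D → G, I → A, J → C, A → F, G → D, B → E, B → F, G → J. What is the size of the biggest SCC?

{A, B, C, D, E, F, G, H, I, J} are all mutually reachable — one SCC of size 10.
The largest has 10 vertices.

10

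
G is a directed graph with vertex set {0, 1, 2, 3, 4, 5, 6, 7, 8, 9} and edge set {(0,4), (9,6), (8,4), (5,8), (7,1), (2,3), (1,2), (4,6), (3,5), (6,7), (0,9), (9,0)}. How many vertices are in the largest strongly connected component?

8

{1, 2, 3, 4, 5, 6, 7, 8} are all mutually reachable — one SCC of size 8.
{0, 9} are all mutually reachable — one SCC of size 2.
The largest has 8 vertices.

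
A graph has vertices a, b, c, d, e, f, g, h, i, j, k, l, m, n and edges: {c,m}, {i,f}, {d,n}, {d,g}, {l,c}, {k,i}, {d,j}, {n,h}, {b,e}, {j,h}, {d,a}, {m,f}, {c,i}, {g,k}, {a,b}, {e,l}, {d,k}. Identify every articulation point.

d

Removing d increases the component count from 1 to 2, so d is a cut vertex.
By contrast removing m leaves 1 component; it is not a cut vertex. No other vertex is a cut vertex either.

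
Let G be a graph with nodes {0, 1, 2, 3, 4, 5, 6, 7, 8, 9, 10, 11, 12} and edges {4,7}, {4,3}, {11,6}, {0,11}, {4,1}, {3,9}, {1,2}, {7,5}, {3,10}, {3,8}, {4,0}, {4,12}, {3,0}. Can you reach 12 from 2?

From 2 we can reach 0, 1, 2, 3, 4, 5, 6, 7, 8, 9, 10, 11, 12, which includes 12.

Yes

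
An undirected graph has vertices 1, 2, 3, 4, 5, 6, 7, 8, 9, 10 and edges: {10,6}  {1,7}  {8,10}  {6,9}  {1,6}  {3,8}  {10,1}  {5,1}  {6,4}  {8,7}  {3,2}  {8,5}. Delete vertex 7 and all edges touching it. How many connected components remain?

With 7 gone, the remaining components are: {1, 2, 3, 4, 5, 6, 8, 9, 10}.
That is 1 component.

1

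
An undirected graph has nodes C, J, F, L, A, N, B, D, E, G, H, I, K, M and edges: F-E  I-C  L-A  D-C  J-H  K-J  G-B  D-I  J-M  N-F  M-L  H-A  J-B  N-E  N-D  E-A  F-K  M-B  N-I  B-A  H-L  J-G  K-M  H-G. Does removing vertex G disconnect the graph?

No

Deleting G leaves 1 component (was 1) (its neighbors B, H, J remain connected to each other), so G is not a cut vertex.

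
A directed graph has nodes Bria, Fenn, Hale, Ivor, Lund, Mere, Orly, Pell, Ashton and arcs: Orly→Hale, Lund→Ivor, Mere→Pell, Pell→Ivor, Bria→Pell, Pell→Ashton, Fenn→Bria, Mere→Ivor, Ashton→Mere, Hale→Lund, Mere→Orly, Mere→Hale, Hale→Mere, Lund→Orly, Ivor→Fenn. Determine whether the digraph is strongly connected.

From Ivor we can reach every vertex (Bria, Fenn, Hale, Ivor, Lund, Mere, Orly, Pell, Ashton), and every vertex can reach Ivor (Bria, Fenn, Hale, Ivor, Lund, Mere, Orly, Pell, Ashton). So the whole graph is one strongly connected component.

Yes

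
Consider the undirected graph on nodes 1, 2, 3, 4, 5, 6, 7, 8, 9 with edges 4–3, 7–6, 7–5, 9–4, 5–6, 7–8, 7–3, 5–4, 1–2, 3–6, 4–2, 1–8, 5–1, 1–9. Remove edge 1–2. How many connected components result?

1

1 and 2 are still connected via 1-5-4-2, so the component count stays at 1.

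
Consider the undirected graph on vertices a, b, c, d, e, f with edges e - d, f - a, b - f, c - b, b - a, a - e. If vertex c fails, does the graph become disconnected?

No

Deleting c leaves 1 component (was 1), so c is not a cut vertex.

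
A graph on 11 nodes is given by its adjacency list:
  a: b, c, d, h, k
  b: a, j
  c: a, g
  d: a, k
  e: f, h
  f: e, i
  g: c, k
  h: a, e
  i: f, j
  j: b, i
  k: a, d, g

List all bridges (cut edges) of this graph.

none

The edges on the cycle a-d-k-a are not bridges since each lies on that cycle.
Every edge lies on some cycle, so there are no bridges.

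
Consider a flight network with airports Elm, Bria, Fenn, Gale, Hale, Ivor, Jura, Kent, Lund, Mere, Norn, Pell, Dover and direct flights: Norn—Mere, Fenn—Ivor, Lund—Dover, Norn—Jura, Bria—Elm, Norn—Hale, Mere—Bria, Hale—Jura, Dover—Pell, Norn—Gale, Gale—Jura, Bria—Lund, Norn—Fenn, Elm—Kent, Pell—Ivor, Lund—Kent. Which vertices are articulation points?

Removing Norn increases the component count from 1 to 2, so Norn is a cut vertex.
By contrast removing Kent leaves 1 component; it is not a cut vertex. No other vertex is a cut vertex either.

Norn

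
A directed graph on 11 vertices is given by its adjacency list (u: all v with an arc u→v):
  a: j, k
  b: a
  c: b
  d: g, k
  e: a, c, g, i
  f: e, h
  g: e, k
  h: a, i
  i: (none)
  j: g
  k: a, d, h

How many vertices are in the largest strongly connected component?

9

{a, b, c, d, e, g, h, j, k} are all mutually reachable — one SCC of size 9.
{i} is an SCC by itself.
{f} is an SCC by itself.
The largest has 9 vertices.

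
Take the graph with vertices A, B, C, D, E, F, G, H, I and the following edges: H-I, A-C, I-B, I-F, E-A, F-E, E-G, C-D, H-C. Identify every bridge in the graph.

The edges on the cycle H-I-F-E-A-C-H are not bridges since each lies on that cycle.
But removing I-B disconnects I from B; removing G-E disconnects G from E; removing C-D disconnects C from D — these are bridges.

B-I, C-D, E-G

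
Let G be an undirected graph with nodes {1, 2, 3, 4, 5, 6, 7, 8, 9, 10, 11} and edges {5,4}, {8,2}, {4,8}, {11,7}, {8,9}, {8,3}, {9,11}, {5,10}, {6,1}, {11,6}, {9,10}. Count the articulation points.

4

Removing 6 increases the component count from 1 to 2, so 6 is a cut vertex.
Removing 8 increases the component count from 1 to 3, so 8 is a cut vertex.
Removing 9 increases the component count from 1 to 2, so 9 is a cut vertex.
Likewise 11 is a cut vertex.
By contrast removing 3 leaves 1 component; it is not a cut vertex. No other vertex is a cut vertex either.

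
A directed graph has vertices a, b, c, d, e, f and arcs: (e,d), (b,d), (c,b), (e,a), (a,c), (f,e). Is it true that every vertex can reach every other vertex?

There is no directed path from d to e, so the graph is not strongly connected.

No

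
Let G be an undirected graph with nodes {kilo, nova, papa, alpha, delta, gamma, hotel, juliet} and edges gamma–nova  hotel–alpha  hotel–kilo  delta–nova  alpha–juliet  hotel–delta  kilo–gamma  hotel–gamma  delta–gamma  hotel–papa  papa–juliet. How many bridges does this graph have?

The edges on the cycle hotel-kilo-gamma-hotel are not bridges since each lies on that cycle.
Every edge lies on some cycle, so there are no bridges.

0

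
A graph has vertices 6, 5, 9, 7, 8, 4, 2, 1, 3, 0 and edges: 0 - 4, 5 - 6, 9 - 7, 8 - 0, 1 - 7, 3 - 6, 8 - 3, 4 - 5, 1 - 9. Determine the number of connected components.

2 is isolated — a component by itself.
Starting from 1 we can reach 1, 7, 9. That is one component of size 3.
Starting from 0 we can reach 0, 3, 4, 5, 6, 8. That is one component of size 6.
Total: 3 components.

3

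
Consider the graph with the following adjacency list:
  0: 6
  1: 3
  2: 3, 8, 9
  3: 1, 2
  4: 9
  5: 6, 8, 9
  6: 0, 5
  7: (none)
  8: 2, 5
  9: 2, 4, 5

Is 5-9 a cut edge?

After removing 5-9, the path 5-8-2-9 still connects them, so the edge is not a bridge.

No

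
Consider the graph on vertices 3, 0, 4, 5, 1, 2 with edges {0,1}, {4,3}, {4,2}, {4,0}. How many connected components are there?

5 is isolated — a component by itself.
Starting from 0 we can reach 0, 1, 2, 3, 4. That is one component of size 5.
Total: 2 components.

2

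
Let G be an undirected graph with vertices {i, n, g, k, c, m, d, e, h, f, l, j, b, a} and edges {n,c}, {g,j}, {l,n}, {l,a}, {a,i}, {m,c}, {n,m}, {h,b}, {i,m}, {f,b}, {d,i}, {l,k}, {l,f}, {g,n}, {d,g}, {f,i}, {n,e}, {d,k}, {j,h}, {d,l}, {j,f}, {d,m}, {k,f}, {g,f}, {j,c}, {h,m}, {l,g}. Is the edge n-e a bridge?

Removing n-e leaves no path between n and e: the component count goes from 1 to 2. So it is a bridge.

Yes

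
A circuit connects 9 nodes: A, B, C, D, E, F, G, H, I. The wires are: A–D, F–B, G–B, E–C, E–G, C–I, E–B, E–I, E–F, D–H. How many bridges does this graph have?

The edges on the cycle E-C-I-E are not bridges since each lies on that cycle.
But removing A–D disconnects A from D; removing H–D disconnects H from D — these are bridges.
That makes 2 bridges.

2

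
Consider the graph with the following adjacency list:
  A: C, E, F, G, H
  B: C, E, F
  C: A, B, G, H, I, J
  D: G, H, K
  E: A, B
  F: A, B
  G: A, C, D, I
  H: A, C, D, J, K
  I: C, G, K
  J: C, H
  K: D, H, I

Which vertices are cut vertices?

Removing F, for instance, still leaves 1 component. No single vertex removal increases the component count — the graph has no articulation points.

none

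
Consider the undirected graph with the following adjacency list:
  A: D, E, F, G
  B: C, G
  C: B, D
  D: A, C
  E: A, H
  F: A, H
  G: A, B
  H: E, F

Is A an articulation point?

Deleting A raises the number of components from 1 to 2, so A is a cut vertex.

Yes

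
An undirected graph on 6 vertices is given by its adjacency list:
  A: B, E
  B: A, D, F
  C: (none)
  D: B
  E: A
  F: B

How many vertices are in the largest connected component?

C is isolated — a component by itself.
Starting from A we can reach A, B, D, E, F. That is one component of size 5.
The largest has 5 vertices.

5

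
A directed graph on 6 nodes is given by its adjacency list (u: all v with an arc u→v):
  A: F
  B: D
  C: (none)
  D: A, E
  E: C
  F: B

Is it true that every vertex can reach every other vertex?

There is no directed path from E to D, so the graph is not strongly connected.

No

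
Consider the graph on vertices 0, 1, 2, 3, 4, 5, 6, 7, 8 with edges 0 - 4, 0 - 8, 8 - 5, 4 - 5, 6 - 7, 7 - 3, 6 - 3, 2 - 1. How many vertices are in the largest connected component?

4

Starting from 1 we can reach 1, 2. That is one component of size 2.
Starting from 3 we can reach 3, 6, 7. That is one component of size 3.
Starting from 0 we can reach 0, 4, 5, 8. That is one component of size 4.
The largest has 4 vertices.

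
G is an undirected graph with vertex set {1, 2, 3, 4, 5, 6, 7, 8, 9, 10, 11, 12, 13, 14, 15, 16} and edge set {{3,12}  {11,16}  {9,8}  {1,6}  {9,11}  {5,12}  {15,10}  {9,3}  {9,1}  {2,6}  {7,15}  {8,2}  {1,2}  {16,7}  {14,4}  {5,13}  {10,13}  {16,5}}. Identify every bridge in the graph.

The edges on the cycle 9-8-2-6-1-9 are not bridges since each lies on that cycle.
But removing 14-4 disconnects 14 from 4 — this is a bridge.

14-4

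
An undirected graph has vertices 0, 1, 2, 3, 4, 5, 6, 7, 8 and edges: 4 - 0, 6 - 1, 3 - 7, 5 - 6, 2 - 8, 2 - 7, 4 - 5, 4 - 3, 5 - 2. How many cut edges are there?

4

The edges on the cycle 4-3-7-2-5-4 are not bridges since each lies on that cycle.
But removing 6 - 5 disconnects 6 from 5; removing 0 - 4 disconnects 0 from 4; removing 2 - 8 disconnects 2 from 8; removing 6 - 1 disconnects 6 from 1 — these are bridges.
That makes 4 bridges.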